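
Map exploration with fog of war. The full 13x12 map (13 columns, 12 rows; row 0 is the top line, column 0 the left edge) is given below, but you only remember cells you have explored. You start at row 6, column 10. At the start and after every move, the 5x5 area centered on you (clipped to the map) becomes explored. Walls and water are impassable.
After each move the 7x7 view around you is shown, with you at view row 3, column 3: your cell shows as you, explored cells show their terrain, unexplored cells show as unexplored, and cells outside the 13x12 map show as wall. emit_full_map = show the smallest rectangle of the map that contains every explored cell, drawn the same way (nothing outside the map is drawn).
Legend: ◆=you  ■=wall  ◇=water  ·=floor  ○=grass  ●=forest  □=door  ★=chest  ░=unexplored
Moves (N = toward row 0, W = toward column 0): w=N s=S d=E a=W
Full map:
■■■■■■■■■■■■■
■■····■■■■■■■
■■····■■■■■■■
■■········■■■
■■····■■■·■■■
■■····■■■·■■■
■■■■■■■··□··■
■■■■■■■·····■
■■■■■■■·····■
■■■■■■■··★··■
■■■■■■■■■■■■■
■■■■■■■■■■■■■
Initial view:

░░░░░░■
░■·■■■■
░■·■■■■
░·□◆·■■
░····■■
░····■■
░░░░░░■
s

░■·■■■■
░■·■■■■
░·□··■■
░··◆·■■
░····■■
░·★··■■
░░░░░░■

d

■·■■■■■
■·■■■■■
·□··■■■
···◆■■■
····■■■
·★··■■■
░░░░░■■

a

░■·■■■■
░■·■■■■
░·□··■■
░··◆·■■
░····■■
░·★··■■
░░░░░░■

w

░░░░░░■
░■·■■■■
░■·■■■■
░·□◆·■■
░····■■
░····■■
░·★··■■

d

░░░░░■■
■·■■■■■
■·■■■■■
·□·◆■■■
····■■■
····■■■
·★··■■■

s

■·■■■■■
■·■■■■■
·□··■■■
···◆■■■
····■■■
·★··■■■
░░░░░■■

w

░░░░░■■
■·■■■■■
■·■■■■■
·□·◆■■■
····■■■
····■■■
·★··■■■

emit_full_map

■·■■■
■·■■■
·□·◆■
····■
····■
·★··■


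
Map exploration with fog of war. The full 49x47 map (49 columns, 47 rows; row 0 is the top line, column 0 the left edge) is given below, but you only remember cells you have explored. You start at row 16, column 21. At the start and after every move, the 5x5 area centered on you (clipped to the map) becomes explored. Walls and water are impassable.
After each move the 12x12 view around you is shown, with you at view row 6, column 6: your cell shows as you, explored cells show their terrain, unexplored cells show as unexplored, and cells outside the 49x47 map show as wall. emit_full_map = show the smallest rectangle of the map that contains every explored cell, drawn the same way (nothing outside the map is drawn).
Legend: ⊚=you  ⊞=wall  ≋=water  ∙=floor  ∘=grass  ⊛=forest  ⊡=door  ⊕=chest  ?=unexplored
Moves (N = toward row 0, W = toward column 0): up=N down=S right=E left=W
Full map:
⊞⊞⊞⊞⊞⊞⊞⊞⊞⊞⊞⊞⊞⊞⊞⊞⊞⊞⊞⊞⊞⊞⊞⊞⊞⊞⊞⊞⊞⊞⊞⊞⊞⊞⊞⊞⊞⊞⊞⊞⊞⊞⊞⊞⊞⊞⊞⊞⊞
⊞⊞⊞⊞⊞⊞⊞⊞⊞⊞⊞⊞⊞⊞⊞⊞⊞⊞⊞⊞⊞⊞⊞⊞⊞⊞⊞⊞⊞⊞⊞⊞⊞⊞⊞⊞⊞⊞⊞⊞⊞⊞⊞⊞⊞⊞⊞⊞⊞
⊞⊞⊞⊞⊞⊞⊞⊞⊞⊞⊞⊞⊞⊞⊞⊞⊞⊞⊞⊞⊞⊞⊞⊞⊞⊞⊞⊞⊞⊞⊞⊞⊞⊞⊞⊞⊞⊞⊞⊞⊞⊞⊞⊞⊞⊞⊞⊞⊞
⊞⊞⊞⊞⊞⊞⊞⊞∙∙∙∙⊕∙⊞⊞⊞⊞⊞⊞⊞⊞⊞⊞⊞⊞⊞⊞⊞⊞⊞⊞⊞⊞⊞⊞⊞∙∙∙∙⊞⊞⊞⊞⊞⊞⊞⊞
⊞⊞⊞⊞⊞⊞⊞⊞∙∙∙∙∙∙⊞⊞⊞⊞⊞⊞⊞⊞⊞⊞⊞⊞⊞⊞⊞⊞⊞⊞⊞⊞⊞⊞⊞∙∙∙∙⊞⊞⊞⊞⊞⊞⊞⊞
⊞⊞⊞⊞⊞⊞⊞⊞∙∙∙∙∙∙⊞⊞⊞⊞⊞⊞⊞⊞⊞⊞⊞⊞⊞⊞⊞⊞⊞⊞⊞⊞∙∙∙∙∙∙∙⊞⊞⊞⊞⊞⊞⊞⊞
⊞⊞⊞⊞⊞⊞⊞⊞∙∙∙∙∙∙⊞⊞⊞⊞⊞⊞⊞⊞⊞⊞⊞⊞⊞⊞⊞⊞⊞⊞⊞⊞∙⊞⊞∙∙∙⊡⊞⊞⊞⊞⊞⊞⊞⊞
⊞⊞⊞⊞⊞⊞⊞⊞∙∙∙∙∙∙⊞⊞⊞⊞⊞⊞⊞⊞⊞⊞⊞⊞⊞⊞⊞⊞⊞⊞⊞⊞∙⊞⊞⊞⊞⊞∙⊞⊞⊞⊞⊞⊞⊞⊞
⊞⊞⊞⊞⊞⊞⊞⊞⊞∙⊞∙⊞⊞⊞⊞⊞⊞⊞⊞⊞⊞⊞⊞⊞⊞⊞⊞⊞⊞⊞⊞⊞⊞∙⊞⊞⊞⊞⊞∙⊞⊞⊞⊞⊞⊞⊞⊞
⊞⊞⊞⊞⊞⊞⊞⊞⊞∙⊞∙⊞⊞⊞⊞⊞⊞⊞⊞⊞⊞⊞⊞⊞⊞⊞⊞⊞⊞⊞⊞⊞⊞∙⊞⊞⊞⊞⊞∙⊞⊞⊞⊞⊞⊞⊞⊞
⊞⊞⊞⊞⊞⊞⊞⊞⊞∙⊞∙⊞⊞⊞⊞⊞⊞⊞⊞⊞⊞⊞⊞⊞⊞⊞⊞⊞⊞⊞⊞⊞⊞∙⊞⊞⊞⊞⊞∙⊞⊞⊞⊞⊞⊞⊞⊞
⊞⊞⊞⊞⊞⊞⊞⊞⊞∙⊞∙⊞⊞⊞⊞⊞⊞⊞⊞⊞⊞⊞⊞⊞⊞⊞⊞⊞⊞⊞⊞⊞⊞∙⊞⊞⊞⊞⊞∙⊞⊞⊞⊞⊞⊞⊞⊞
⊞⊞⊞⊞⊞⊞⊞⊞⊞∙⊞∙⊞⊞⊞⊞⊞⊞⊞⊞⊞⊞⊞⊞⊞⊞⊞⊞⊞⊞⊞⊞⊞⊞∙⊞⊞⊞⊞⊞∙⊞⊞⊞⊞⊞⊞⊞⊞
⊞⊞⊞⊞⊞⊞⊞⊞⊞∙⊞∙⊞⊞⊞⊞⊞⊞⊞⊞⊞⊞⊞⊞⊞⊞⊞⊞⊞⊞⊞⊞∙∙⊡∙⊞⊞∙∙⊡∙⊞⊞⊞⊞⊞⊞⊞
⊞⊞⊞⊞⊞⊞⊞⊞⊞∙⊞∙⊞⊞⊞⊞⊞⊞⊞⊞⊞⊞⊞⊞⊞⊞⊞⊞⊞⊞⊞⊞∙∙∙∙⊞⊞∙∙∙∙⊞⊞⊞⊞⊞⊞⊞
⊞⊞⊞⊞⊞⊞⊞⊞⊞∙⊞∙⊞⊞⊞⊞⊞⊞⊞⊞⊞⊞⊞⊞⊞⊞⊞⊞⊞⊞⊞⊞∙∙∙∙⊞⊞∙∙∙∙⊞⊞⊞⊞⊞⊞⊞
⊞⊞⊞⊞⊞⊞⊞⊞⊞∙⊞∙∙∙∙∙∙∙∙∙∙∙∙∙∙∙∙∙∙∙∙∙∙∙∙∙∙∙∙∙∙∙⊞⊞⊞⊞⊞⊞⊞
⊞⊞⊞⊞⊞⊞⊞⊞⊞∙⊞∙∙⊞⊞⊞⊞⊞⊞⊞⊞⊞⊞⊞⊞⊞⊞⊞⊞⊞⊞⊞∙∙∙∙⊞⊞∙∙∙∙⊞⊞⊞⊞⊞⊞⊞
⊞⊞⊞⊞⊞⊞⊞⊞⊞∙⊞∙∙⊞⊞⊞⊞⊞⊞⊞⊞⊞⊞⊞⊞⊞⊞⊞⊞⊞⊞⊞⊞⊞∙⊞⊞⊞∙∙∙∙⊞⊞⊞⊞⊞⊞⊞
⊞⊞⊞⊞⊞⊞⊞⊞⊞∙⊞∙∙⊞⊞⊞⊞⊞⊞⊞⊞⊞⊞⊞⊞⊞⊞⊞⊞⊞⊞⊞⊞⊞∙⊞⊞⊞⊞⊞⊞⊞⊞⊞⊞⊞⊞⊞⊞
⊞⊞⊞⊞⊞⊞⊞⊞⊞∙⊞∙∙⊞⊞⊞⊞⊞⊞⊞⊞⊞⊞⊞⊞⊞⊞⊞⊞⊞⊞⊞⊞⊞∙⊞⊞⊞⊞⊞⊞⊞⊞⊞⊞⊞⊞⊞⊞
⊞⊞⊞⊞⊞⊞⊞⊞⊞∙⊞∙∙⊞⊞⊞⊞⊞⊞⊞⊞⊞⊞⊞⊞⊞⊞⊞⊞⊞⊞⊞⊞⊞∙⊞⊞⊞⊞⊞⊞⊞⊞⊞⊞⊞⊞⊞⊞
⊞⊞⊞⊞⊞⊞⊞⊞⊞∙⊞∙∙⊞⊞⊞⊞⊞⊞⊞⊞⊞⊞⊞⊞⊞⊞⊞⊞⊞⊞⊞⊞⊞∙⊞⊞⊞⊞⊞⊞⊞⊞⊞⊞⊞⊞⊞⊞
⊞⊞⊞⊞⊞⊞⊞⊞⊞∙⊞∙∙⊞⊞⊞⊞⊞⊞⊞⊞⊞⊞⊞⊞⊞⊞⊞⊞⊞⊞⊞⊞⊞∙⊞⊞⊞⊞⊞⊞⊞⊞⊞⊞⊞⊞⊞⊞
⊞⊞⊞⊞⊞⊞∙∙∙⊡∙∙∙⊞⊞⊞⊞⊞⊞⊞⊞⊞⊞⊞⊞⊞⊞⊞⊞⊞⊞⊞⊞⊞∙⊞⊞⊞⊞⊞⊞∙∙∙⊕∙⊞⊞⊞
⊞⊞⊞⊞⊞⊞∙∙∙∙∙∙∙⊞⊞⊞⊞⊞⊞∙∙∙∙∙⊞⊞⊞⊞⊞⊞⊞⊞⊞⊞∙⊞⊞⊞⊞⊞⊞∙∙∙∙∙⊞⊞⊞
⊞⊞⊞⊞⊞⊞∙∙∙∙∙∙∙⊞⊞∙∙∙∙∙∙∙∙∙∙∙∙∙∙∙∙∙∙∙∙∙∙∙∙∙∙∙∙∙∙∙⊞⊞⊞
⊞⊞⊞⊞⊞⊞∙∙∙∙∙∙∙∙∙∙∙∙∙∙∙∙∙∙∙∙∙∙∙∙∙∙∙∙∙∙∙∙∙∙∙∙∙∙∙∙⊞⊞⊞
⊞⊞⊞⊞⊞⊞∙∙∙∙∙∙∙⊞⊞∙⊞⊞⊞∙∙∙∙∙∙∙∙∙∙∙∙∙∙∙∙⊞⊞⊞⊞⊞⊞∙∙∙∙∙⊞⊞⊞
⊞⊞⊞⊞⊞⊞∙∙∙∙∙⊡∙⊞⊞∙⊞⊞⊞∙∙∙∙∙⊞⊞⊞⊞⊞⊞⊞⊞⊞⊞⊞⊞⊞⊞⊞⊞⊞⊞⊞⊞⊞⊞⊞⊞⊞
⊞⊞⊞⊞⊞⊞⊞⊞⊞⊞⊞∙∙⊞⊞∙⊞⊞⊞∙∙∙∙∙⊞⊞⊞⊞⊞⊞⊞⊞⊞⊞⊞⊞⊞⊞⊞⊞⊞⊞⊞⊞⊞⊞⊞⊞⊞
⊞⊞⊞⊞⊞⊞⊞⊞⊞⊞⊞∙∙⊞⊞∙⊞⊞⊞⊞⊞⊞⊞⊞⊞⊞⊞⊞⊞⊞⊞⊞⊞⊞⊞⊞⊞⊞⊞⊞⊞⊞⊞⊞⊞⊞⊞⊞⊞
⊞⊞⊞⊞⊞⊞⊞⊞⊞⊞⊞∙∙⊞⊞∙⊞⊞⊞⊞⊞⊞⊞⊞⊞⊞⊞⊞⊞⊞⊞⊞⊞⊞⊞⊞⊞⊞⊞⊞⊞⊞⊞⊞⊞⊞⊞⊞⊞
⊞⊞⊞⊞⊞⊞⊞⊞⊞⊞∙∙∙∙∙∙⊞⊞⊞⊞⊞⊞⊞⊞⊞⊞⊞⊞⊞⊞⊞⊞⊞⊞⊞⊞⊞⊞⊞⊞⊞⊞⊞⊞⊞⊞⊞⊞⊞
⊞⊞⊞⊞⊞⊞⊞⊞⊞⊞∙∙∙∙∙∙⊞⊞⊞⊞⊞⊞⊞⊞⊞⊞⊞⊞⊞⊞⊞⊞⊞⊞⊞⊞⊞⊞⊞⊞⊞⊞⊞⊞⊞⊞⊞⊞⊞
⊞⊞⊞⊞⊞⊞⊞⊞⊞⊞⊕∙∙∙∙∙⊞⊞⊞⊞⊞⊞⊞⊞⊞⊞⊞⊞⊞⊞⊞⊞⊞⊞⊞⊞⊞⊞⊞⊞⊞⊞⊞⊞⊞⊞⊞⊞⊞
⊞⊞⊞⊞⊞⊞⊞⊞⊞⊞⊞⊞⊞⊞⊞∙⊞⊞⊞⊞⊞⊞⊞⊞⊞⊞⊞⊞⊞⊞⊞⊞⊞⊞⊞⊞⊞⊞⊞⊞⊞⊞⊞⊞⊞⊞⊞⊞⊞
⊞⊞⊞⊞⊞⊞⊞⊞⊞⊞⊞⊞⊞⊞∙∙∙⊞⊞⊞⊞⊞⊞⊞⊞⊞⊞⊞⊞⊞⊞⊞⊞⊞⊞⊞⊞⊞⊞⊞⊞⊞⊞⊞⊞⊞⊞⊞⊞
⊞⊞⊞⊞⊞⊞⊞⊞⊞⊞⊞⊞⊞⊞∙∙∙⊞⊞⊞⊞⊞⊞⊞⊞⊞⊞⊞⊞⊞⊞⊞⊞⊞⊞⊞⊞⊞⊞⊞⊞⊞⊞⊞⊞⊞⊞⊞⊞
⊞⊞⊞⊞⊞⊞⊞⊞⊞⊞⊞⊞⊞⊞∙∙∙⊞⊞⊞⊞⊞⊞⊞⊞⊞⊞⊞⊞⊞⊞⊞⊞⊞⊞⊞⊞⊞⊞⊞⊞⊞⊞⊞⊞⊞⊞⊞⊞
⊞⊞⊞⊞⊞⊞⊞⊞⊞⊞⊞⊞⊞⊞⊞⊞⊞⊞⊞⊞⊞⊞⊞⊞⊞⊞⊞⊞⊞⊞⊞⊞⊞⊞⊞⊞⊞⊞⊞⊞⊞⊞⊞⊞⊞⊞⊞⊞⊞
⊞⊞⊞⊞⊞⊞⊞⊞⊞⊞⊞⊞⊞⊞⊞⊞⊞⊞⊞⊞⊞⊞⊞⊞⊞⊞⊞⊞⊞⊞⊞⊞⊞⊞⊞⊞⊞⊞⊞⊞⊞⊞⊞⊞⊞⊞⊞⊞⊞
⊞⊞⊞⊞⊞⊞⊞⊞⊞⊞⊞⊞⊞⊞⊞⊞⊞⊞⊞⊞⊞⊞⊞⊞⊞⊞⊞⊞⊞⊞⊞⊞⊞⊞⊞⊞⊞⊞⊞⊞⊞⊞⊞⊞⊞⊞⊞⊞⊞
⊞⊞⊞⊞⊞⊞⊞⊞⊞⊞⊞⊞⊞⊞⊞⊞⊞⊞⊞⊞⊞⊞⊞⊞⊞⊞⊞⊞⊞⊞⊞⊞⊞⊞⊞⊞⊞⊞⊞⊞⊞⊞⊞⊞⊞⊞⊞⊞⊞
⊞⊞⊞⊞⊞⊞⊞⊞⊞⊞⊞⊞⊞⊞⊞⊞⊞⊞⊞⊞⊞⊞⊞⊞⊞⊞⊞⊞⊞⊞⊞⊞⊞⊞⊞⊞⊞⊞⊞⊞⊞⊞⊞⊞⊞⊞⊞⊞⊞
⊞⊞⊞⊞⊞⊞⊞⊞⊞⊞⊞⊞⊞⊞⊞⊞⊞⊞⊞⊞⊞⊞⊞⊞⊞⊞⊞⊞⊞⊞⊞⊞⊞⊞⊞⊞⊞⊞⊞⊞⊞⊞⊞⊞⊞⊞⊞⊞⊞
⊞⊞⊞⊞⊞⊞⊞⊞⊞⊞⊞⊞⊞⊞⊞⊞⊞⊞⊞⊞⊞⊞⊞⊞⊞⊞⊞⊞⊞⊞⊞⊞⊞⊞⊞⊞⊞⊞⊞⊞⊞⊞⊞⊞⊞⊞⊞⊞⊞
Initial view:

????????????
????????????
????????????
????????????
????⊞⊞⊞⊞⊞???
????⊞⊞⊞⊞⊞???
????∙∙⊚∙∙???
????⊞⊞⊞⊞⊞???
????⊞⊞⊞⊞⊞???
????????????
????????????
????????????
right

????????????
????????????
????????????
????????????
???⊞⊞⊞⊞⊞⊞???
???⊞⊞⊞⊞⊞⊞???
???∙∙∙⊚∙∙???
???⊞⊞⊞⊞⊞⊞???
???⊞⊞⊞⊞⊞⊞???
????????????
????????????
????????????

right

????????????
????????????
????????????
????????????
??⊞⊞⊞⊞⊞⊞⊞???
??⊞⊞⊞⊞⊞⊞⊞???
??∙∙∙∙⊚∙∙???
??⊞⊞⊞⊞⊞⊞⊞???
??⊞⊞⊞⊞⊞⊞⊞???
????????????
????????????
????????????

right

????????????
????????????
????????????
????????????
?⊞⊞⊞⊞⊞⊞⊞⊞???
?⊞⊞⊞⊞⊞⊞⊞⊞???
?∙∙∙∙∙⊚∙∙???
?⊞⊞⊞⊞⊞⊞⊞⊞???
?⊞⊞⊞⊞⊞⊞⊞⊞???
????????????
????????????
????????????

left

????????????
????????????
????????????
????????????
??⊞⊞⊞⊞⊞⊞⊞⊞??
??⊞⊞⊞⊞⊞⊞⊞⊞??
??∙∙∙∙⊚∙∙∙??
??⊞⊞⊞⊞⊞⊞⊞⊞??
??⊞⊞⊞⊞⊞⊞⊞⊞??
????????????
????????????
????????????

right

????????????
????????????
????????????
????????????
?⊞⊞⊞⊞⊞⊞⊞⊞???
?⊞⊞⊞⊞⊞⊞⊞⊞???
?∙∙∙∙∙⊚∙∙???
?⊞⊞⊞⊞⊞⊞⊞⊞???
?⊞⊞⊞⊞⊞⊞⊞⊞???
????????????
????????????
????????????

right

????????????
????????????
????????????
????????????
⊞⊞⊞⊞⊞⊞⊞⊞⊞???
⊞⊞⊞⊞⊞⊞⊞⊞⊞???
∙∙∙∙∙∙⊚∙∙???
⊞⊞⊞⊞⊞⊞⊞⊞⊞???
⊞⊞⊞⊞⊞⊞⊞⊞⊞???
????????????
????????????
????????????

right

????????????
????????????
????????????
????????????
⊞⊞⊞⊞⊞⊞⊞⊞⊞???
⊞⊞⊞⊞⊞⊞⊞⊞⊞???
∙∙∙∙∙∙⊚∙∙???
⊞⊞⊞⊞⊞⊞⊞⊞⊞???
⊞⊞⊞⊞⊞⊞⊞⊞⊞???
????????????
????????????
????????????


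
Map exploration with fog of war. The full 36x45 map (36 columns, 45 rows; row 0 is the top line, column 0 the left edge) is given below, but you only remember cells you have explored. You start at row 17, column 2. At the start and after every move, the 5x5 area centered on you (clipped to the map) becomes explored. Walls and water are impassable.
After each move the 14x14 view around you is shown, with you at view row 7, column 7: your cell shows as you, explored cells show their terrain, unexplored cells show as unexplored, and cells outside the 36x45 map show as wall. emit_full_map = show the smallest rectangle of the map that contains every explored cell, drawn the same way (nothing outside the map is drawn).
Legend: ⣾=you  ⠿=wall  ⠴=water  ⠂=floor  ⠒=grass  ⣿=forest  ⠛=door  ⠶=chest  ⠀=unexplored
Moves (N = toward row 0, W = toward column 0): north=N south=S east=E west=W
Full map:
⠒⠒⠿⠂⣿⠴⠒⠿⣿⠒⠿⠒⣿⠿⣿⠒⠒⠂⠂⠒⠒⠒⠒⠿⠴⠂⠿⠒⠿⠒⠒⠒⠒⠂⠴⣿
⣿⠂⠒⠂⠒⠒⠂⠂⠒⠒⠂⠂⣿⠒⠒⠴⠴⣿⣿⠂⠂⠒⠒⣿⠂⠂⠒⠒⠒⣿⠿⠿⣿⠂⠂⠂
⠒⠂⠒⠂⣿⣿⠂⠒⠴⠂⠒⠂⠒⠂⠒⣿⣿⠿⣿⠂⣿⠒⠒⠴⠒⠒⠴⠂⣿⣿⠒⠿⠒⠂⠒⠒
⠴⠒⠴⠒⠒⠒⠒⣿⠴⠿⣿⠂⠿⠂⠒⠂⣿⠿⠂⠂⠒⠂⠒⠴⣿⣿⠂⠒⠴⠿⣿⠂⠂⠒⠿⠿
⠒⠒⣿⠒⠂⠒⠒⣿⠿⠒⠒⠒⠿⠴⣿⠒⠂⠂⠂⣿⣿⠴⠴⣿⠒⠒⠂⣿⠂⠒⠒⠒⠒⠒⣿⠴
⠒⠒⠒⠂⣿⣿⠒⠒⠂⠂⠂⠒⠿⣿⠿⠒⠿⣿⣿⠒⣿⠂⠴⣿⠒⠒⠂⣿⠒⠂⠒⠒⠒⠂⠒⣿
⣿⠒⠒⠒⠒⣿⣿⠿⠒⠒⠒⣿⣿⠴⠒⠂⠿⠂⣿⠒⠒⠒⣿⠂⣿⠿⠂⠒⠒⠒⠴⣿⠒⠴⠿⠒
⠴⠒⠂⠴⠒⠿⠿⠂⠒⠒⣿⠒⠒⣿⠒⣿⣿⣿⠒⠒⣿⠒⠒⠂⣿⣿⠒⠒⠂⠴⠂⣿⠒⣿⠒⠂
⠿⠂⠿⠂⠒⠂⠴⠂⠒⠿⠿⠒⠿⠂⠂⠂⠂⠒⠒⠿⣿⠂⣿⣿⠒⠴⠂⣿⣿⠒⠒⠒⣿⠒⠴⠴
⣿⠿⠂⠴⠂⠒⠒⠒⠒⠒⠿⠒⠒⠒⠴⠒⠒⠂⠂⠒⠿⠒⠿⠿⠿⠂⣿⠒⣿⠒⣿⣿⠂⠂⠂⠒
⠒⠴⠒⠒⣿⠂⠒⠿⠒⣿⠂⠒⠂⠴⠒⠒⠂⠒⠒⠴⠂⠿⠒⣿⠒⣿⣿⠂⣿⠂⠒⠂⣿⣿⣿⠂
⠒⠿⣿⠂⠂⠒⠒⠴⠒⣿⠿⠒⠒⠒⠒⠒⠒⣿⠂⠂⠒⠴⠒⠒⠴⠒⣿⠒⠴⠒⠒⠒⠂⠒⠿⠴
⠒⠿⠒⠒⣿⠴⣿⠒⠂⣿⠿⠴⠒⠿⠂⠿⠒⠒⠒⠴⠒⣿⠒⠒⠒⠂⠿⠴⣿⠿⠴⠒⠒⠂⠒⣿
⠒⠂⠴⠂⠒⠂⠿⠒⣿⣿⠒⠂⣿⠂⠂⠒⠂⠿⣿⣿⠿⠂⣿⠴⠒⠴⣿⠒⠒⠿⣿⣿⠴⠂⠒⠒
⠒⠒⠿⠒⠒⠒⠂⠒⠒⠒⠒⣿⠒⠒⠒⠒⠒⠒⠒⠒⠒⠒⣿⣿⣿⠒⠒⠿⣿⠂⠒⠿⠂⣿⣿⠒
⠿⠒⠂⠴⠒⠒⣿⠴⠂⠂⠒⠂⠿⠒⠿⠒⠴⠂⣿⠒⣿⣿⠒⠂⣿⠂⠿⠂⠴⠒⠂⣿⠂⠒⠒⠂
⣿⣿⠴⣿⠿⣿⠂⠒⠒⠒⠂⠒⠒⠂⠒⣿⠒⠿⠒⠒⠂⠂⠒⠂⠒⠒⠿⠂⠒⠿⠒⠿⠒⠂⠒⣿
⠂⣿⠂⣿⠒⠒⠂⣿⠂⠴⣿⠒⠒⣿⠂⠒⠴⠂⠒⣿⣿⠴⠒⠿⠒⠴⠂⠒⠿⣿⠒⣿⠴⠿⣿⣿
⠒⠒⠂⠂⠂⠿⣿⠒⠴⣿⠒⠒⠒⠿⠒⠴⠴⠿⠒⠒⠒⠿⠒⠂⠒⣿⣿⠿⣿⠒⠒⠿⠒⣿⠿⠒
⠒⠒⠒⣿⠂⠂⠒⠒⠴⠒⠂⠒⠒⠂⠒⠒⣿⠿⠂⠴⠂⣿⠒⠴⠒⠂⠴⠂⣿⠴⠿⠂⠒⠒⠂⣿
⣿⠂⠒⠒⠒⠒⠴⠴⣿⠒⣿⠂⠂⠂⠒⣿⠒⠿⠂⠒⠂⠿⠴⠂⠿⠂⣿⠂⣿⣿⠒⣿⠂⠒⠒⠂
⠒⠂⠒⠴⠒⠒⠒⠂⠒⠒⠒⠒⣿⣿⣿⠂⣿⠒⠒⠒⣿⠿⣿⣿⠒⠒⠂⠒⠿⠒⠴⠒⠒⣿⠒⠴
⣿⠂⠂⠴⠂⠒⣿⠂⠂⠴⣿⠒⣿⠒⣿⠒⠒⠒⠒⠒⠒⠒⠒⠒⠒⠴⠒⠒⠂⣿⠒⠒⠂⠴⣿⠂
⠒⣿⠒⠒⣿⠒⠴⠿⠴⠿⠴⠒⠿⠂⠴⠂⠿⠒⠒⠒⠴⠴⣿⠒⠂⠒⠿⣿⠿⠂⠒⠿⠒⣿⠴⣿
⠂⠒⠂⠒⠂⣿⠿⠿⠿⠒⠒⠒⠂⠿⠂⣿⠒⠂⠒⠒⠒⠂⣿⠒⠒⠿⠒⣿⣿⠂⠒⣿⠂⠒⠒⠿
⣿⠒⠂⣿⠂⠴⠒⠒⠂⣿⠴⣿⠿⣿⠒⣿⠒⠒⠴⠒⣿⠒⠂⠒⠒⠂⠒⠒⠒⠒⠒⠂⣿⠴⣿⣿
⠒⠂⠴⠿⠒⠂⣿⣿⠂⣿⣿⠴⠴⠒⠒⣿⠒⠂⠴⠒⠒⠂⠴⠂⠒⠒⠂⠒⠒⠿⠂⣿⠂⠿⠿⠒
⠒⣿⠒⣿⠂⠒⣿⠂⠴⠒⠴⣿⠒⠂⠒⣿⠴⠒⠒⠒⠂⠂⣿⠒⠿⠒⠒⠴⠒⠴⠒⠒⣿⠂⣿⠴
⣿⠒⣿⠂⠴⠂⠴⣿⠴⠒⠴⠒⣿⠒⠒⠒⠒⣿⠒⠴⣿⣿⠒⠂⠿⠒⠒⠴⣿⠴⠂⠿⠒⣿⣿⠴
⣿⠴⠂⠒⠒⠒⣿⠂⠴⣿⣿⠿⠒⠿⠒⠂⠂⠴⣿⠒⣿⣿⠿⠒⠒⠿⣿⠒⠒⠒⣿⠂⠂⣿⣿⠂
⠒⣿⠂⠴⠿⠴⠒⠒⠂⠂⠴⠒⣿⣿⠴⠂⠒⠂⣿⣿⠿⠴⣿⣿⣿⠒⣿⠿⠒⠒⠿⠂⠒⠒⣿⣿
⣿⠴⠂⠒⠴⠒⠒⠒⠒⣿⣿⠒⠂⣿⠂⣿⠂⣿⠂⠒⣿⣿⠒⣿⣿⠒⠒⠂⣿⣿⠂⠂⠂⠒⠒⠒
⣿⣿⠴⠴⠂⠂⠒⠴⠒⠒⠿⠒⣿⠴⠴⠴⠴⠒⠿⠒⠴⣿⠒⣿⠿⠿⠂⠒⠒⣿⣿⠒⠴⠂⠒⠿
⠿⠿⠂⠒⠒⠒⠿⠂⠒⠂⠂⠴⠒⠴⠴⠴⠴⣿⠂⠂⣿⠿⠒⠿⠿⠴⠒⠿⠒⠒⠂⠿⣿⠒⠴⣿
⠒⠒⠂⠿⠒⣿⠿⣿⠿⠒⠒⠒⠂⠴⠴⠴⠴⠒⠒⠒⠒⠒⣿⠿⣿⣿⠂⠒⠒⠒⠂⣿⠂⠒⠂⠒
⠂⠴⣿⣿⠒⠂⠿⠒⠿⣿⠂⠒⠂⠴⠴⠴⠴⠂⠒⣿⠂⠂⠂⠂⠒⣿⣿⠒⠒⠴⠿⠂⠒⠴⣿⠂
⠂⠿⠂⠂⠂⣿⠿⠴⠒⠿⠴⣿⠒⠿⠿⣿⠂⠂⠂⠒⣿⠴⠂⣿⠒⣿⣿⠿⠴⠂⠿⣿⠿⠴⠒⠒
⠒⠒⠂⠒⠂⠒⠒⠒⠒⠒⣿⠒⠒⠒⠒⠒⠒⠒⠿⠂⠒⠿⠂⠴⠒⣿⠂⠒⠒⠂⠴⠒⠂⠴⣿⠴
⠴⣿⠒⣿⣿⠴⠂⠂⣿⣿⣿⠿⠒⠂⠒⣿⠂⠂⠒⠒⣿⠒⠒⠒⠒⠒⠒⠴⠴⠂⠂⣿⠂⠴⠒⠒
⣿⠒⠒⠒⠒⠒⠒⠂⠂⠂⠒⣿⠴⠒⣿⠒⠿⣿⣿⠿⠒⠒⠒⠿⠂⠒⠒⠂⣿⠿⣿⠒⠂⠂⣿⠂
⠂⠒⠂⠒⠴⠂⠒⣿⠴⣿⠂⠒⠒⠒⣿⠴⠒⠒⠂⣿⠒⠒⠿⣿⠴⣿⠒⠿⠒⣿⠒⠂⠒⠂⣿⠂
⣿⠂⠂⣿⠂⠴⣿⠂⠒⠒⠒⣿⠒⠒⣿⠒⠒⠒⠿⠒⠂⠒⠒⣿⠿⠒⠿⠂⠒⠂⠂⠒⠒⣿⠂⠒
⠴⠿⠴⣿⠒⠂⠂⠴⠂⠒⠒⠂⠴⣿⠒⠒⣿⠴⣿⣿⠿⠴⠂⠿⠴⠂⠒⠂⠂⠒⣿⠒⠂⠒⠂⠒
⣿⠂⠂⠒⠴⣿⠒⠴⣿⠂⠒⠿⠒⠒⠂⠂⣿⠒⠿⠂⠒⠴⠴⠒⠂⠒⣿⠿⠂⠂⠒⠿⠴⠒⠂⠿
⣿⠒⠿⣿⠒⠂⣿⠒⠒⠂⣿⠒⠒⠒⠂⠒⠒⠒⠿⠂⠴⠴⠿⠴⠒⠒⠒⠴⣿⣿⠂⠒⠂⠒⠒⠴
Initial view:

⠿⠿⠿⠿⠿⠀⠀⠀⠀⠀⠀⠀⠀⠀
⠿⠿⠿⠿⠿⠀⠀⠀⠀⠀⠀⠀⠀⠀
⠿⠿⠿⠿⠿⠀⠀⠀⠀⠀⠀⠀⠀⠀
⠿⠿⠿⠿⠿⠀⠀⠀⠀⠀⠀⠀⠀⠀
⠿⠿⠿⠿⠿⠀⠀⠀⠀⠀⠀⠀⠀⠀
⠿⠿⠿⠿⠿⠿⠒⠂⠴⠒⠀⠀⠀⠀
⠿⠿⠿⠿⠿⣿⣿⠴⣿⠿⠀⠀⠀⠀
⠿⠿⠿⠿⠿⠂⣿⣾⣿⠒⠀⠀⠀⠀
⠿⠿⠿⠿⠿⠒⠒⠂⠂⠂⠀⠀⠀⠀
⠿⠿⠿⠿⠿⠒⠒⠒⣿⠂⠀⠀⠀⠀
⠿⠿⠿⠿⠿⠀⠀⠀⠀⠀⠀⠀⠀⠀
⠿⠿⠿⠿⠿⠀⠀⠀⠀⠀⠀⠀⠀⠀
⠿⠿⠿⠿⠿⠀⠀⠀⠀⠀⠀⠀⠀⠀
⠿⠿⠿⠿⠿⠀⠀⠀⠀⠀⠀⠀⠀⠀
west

⠿⠿⠿⠿⠿⠿⠀⠀⠀⠀⠀⠀⠀⠀
⠿⠿⠿⠿⠿⠿⠀⠀⠀⠀⠀⠀⠀⠀
⠿⠿⠿⠿⠿⠿⠀⠀⠀⠀⠀⠀⠀⠀
⠿⠿⠿⠿⠿⠿⠀⠀⠀⠀⠀⠀⠀⠀
⠿⠿⠿⠿⠿⠿⠀⠀⠀⠀⠀⠀⠀⠀
⠿⠿⠿⠿⠿⠿⠿⠒⠂⠴⠒⠀⠀⠀
⠿⠿⠿⠿⠿⠿⣿⣿⠴⣿⠿⠀⠀⠀
⠿⠿⠿⠿⠿⠿⠂⣾⠂⣿⠒⠀⠀⠀
⠿⠿⠿⠿⠿⠿⠒⠒⠂⠂⠂⠀⠀⠀
⠿⠿⠿⠿⠿⠿⠒⠒⠒⣿⠂⠀⠀⠀
⠿⠿⠿⠿⠿⠿⠀⠀⠀⠀⠀⠀⠀⠀
⠿⠿⠿⠿⠿⠿⠀⠀⠀⠀⠀⠀⠀⠀
⠿⠿⠿⠿⠿⠿⠀⠀⠀⠀⠀⠀⠀⠀
⠿⠿⠿⠿⠿⠿⠀⠀⠀⠀⠀⠀⠀⠀

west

⠿⠿⠿⠿⠿⠿⠿⠀⠀⠀⠀⠀⠀⠀
⠿⠿⠿⠿⠿⠿⠿⠀⠀⠀⠀⠀⠀⠀
⠿⠿⠿⠿⠿⠿⠿⠀⠀⠀⠀⠀⠀⠀
⠿⠿⠿⠿⠿⠿⠿⠀⠀⠀⠀⠀⠀⠀
⠿⠿⠿⠿⠿⠿⠿⠀⠀⠀⠀⠀⠀⠀
⠿⠿⠿⠿⠿⠿⠿⠿⠒⠂⠴⠒⠀⠀
⠿⠿⠿⠿⠿⠿⠿⣿⣿⠴⣿⠿⠀⠀
⠿⠿⠿⠿⠿⠿⠿⣾⣿⠂⣿⠒⠀⠀
⠿⠿⠿⠿⠿⠿⠿⠒⠒⠂⠂⠂⠀⠀
⠿⠿⠿⠿⠿⠿⠿⠒⠒⠒⣿⠂⠀⠀
⠿⠿⠿⠿⠿⠿⠿⠀⠀⠀⠀⠀⠀⠀
⠿⠿⠿⠿⠿⠿⠿⠀⠀⠀⠀⠀⠀⠀
⠿⠿⠿⠿⠿⠿⠿⠀⠀⠀⠀⠀⠀⠀
⠿⠿⠿⠿⠿⠿⠿⠀⠀⠀⠀⠀⠀⠀

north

⠿⠿⠿⠿⠿⠿⠿⠀⠀⠀⠀⠀⠀⠀
⠿⠿⠿⠿⠿⠿⠿⠀⠀⠀⠀⠀⠀⠀
⠿⠿⠿⠿⠿⠿⠿⠀⠀⠀⠀⠀⠀⠀
⠿⠿⠿⠿⠿⠿⠿⠀⠀⠀⠀⠀⠀⠀
⠿⠿⠿⠿⠿⠿⠿⠀⠀⠀⠀⠀⠀⠀
⠿⠿⠿⠿⠿⠿⠿⠒⠒⠿⠀⠀⠀⠀
⠿⠿⠿⠿⠿⠿⠿⠿⠒⠂⠴⠒⠀⠀
⠿⠿⠿⠿⠿⠿⠿⣾⣿⠴⣿⠿⠀⠀
⠿⠿⠿⠿⠿⠿⠿⠂⣿⠂⣿⠒⠀⠀
⠿⠿⠿⠿⠿⠿⠿⠒⠒⠂⠂⠂⠀⠀
⠿⠿⠿⠿⠿⠿⠿⠒⠒⠒⣿⠂⠀⠀
⠿⠿⠿⠿⠿⠿⠿⠀⠀⠀⠀⠀⠀⠀
⠿⠿⠿⠿⠿⠿⠿⠀⠀⠀⠀⠀⠀⠀
⠿⠿⠿⠿⠿⠿⠿⠀⠀⠀⠀⠀⠀⠀

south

⠿⠿⠿⠿⠿⠿⠿⠀⠀⠀⠀⠀⠀⠀
⠿⠿⠿⠿⠿⠿⠿⠀⠀⠀⠀⠀⠀⠀
⠿⠿⠿⠿⠿⠿⠿⠀⠀⠀⠀⠀⠀⠀
⠿⠿⠿⠿⠿⠿⠿⠀⠀⠀⠀⠀⠀⠀
⠿⠿⠿⠿⠿⠿⠿⠒⠒⠿⠀⠀⠀⠀
⠿⠿⠿⠿⠿⠿⠿⠿⠒⠂⠴⠒⠀⠀
⠿⠿⠿⠿⠿⠿⠿⣿⣿⠴⣿⠿⠀⠀
⠿⠿⠿⠿⠿⠿⠿⣾⣿⠂⣿⠒⠀⠀
⠿⠿⠿⠿⠿⠿⠿⠒⠒⠂⠂⠂⠀⠀
⠿⠿⠿⠿⠿⠿⠿⠒⠒⠒⣿⠂⠀⠀
⠿⠿⠿⠿⠿⠿⠿⠀⠀⠀⠀⠀⠀⠀
⠿⠿⠿⠿⠿⠿⠿⠀⠀⠀⠀⠀⠀⠀
⠿⠿⠿⠿⠿⠿⠿⠀⠀⠀⠀⠀⠀⠀
⠿⠿⠿⠿⠿⠿⠿⠀⠀⠀⠀⠀⠀⠀

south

⠿⠿⠿⠿⠿⠿⠿⠀⠀⠀⠀⠀⠀⠀
⠿⠿⠿⠿⠿⠿⠿⠀⠀⠀⠀⠀⠀⠀
⠿⠿⠿⠿⠿⠿⠿⠀⠀⠀⠀⠀⠀⠀
⠿⠿⠿⠿⠿⠿⠿⠒⠒⠿⠀⠀⠀⠀
⠿⠿⠿⠿⠿⠿⠿⠿⠒⠂⠴⠒⠀⠀
⠿⠿⠿⠿⠿⠿⠿⣿⣿⠴⣿⠿⠀⠀
⠿⠿⠿⠿⠿⠿⠿⠂⣿⠂⣿⠒⠀⠀
⠿⠿⠿⠿⠿⠿⠿⣾⠒⠂⠂⠂⠀⠀
⠿⠿⠿⠿⠿⠿⠿⠒⠒⠒⣿⠂⠀⠀
⠿⠿⠿⠿⠿⠿⠿⣿⠂⠒⠀⠀⠀⠀
⠿⠿⠿⠿⠿⠿⠿⠀⠀⠀⠀⠀⠀⠀
⠿⠿⠿⠿⠿⠿⠿⠀⠀⠀⠀⠀⠀⠀
⠿⠿⠿⠿⠿⠿⠿⠀⠀⠀⠀⠀⠀⠀
⠿⠿⠿⠿⠿⠿⠿⠀⠀⠀⠀⠀⠀⠀

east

⠿⠿⠿⠿⠿⠿⠀⠀⠀⠀⠀⠀⠀⠀
⠿⠿⠿⠿⠿⠿⠀⠀⠀⠀⠀⠀⠀⠀
⠿⠿⠿⠿⠿⠿⠀⠀⠀⠀⠀⠀⠀⠀
⠿⠿⠿⠿⠿⠿⠒⠒⠿⠀⠀⠀⠀⠀
⠿⠿⠿⠿⠿⠿⠿⠒⠂⠴⠒⠀⠀⠀
⠿⠿⠿⠿⠿⠿⣿⣿⠴⣿⠿⠀⠀⠀
⠿⠿⠿⠿⠿⠿⠂⣿⠂⣿⠒⠀⠀⠀
⠿⠿⠿⠿⠿⠿⠒⣾⠂⠂⠂⠀⠀⠀
⠿⠿⠿⠿⠿⠿⠒⠒⠒⣿⠂⠀⠀⠀
⠿⠿⠿⠿⠿⠿⣿⠂⠒⠒⠀⠀⠀⠀
⠿⠿⠿⠿⠿⠿⠀⠀⠀⠀⠀⠀⠀⠀
⠿⠿⠿⠿⠿⠿⠀⠀⠀⠀⠀⠀⠀⠀
⠿⠿⠿⠿⠿⠿⠀⠀⠀⠀⠀⠀⠀⠀
⠿⠿⠿⠿⠿⠿⠀⠀⠀⠀⠀⠀⠀⠀

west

⠿⠿⠿⠿⠿⠿⠿⠀⠀⠀⠀⠀⠀⠀
⠿⠿⠿⠿⠿⠿⠿⠀⠀⠀⠀⠀⠀⠀
⠿⠿⠿⠿⠿⠿⠿⠀⠀⠀⠀⠀⠀⠀
⠿⠿⠿⠿⠿⠿⠿⠒⠒⠿⠀⠀⠀⠀
⠿⠿⠿⠿⠿⠿⠿⠿⠒⠂⠴⠒⠀⠀
⠿⠿⠿⠿⠿⠿⠿⣿⣿⠴⣿⠿⠀⠀
⠿⠿⠿⠿⠿⠿⠿⠂⣿⠂⣿⠒⠀⠀
⠿⠿⠿⠿⠿⠿⠿⣾⠒⠂⠂⠂⠀⠀
⠿⠿⠿⠿⠿⠿⠿⠒⠒⠒⣿⠂⠀⠀
⠿⠿⠿⠿⠿⠿⠿⣿⠂⠒⠒⠀⠀⠀
⠿⠿⠿⠿⠿⠿⠿⠀⠀⠀⠀⠀⠀⠀
⠿⠿⠿⠿⠿⠿⠿⠀⠀⠀⠀⠀⠀⠀
⠿⠿⠿⠿⠿⠿⠿⠀⠀⠀⠀⠀⠀⠀
⠿⠿⠿⠿⠿⠿⠿⠀⠀⠀⠀⠀⠀⠀

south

⠿⠿⠿⠿⠿⠿⠿⠀⠀⠀⠀⠀⠀⠀
⠿⠿⠿⠿⠿⠿⠿⠀⠀⠀⠀⠀⠀⠀
⠿⠿⠿⠿⠿⠿⠿⠒⠒⠿⠀⠀⠀⠀
⠿⠿⠿⠿⠿⠿⠿⠿⠒⠂⠴⠒⠀⠀
⠿⠿⠿⠿⠿⠿⠿⣿⣿⠴⣿⠿⠀⠀
⠿⠿⠿⠿⠿⠿⠿⠂⣿⠂⣿⠒⠀⠀
⠿⠿⠿⠿⠿⠿⠿⠒⠒⠂⠂⠂⠀⠀
⠿⠿⠿⠿⠿⠿⠿⣾⠒⠒⣿⠂⠀⠀
⠿⠿⠿⠿⠿⠿⠿⣿⠂⠒⠒⠀⠀⠀
⠿⠿⠿⠿⠿⠿⠿⠒⠂⠒⠀⠀⠀⠀
⠿⠿⠿⠿⠿⠿⠿⠀⠀⠀⠀⠀⠀⠀
⠿⠿⠿⠿⠿⠿⠿⠀⠀⠀⠀⠀⠀⠀
⠿⠿⠿⠿⠿⠿⠿⠀⠀⠀⠀⠀⠀⠀
⠿⠿⠿⠿⠿⠿⠿⠀⠀⠀⠀⠀⠀⠀

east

⠿⠿⠿⠿⠿⠿⠀⠀⠀⠀⠀⠀⠀⠀
⠿⠿⠿⠿⠿⠿⠀⠀⠀⠀⠀⠀⠀⠀
⠿⠿⠿⠿⠿⠿⠒⠒⠿⠀⠀⠀⠀⠀
⠿⠿⠿⠿⠿⠿⠿⠒⠂⠴⠒⠀⠀⠀
⠿⠿⠿⠿⠿⠿⣿⣿⠴⣿⠿⠀⠀⠀
⠿⠿⠿⠿⠿⠿⠂⣿⠂⣿⠒⠀⠀⠀
⠿⠿⠿⠿⠿⠿⠒⠒⠂⠂⠂⠀⠀⠀
⠿⠿⠿⠿⠿⠿⠒⣾⠒⣿⠂⠀⠀⠀
⠿⠿⠿⠿⠿⠿⣿⠂⠒⠒⠀⠀⠀⠀
⠿⠿⠿⠿⠿⠿⠒⠂⠒⠴⠀⠀⠀⠀
⠿⠿⠿⠿⠿⠿⠀⠀⠀⠀⠀⠀⠀⠀
⠿⠿⠿⠿⠿⠿⠀⠀⠀⠀⠀⠀⠀⠀
⠿⠿⠿⠿⠿⠿⠀⠀⠀⠀⠀⠀⠀⠀
⠿⠿⠿⠿⠿⠿⠀⠀⠀⠀⠀⠀⠀⠀

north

⠿⠿⠿⠿⠿⠿⠀⠀⠀⠀⠀⠀⠀⠀
⠿⠿⠿⠿⠿⠿⠀⠀⠀⠀⠀⠀⠀⠀
⠿⠿⠿⠿⠿⠿⠀⠀⠀⠀⠀⠀⠀⠀
⠿⠿⠿⠿⠿⠿⠒⠒⠿⠀⠀⠀⠀⠀
⠿⠿⠿⠿⠿⠿⠿⠒⠂⠴⠒⠀⠀⠀
⠿⠿⠿⠿⠿⠿⣿⣿⠴⣿⠿⠀⠀⠀
⠿⠿⠿⠿⠿⠿⠂⣿⠂⣿⠒⠀⠀⠀
⠿⠿⠿⠿⠿⠿⠒⣾⠂⠂⠂⠀⠀⠀
⠿⠿⠿⠿⠿⠿⠒⠒⠒⣿⠂⠀⠀⠀
⠿⠿⠿⠿⠿⠿⣿⠂⠒⠒⠀⠀⠀⠀
⠿⠿⠿⠿⠿⠿⠒⠂⠒⠴⠀⠀⠀⠀
⠿⠿⠿⠿⠿⠿⠀⠀⠀⠀⠀⠀⠀⠀
⠿⠿⠿⠿⠿⠿⠀⠀⠀⠀⠀⠀⠀⠀
⠿⠿⠿⠿⠿⠿⠀⠀⠀⠀⠀⠀⠀⠀

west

⠿⠿⠿⠿⠿⠿⠿⠀⠀⠀⠀⠀⠀⠀
⠿⠿⠿⠿⠿⠿⠿⠀⠀⠀⠀⠀⠀⠀
⠿⠿⠿⠿⠿⠿⠿⠀⠀⠀⠀⠀⠀⠀
⠿⠿⠿⠿⠿⠿⠿⠒⠒⠿⠀⠀⠀⠀
⠿⠿⠿⠿⠿⠿⠿⠿⠒⠂⠴⠒⠀⠀
⠿⠿⠿⠿⠿⠿⠿⣿⣿⠴⣿⠿⠀⠀
⠿⠿⠿⠿⠿⠿⠿⠂⣿⠂⣿⠒⠀⠀
⠿⠿⠿⠿⠿⠿⠿⣾⠒⠂⠂⠂⠀⠀
⠿⠿⠿⠿⠿⠿⠿⠒⠒⠒⣿⠂⠀⠀
⠿⠿⠿⠿⠿⠿⠿⣿⠂⠒⠒⠀⠀⠀
⠿⠿⠿⠿⠿⠿⠿⠒⠂⠒⠴⠀⠀⠀
⠿⠿⠿⠿⠿⠿⠿⠀⠀⠀⠀⠀⠀⠀
⠿⠿⠿⠿⠿⠿⠿⠀⠀⠀⠀⠀⠀⠀
⠿⠿⠿⠿⠿⠿⠿⠀⠀⠀⠀⠀⠀⠀

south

⠿⠿⠿⠿⠿⠿⠿⠀⠀⠀⠀⠀⠀⠀
⠿⠿⠿⠿⠿⠿⠿⠀⠀⠀⠀⠀⠀⠀
⠿⠿⠿⠿⠿⠿⠿⠒⠒⠿⠀⠀⠀⠀
⠿⠿⠿⠿⠿⠿⠿⠿⠒⠂⠴⠒⠀⠀
⠿⠿⠿⠿⠿⠿⠿⣿⣿⠴⣿⠿⠀⠀
⠿⠿⠿⠿⠿⠿⠿⠂⣿⠂⣿⠒⠀⠀
⠿⠿⠿⠿⠿⠿⠿⠒⠒⠂⠂⠂⠀⠀
⠿⠿⠿⠿⠿⠿⠿⣾⠒⠒⣿⠂⠀⠀
⠿⠿⠿⠿⠿⠿⠿⣿⠂⠒⠒⠀⠀⠀
⠿⠿⠿⠿⠿⠿⠿⠒⠂⠒⠴⠀⠀⠀
⠿⠿⠿⠿⠿⠿⠿⠀⠀⠀⠀⠀⠀⠀
⠿⠿⠿⠿⠿⠿⠿⠀⠀⠀⠀⠀⠀⠀
⠿⠿⠿⠿⠿⠿⠿⠀⠀⠀⠀⠀⠀⠀
⠿⠿⠿⠿⠿⠿⠿⠀⠀⠀⠀⠀⠀⠀

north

⠿⠿⠿⠿⠿⠿⠿⠀⠀⠀⠀⠀⠀⠀
⠿⠿⠿⠿⠿⠿⠿⠀⠀⠀⠀⠀⠀⠀
⠿⠿⠿⠿⠿⠿⠿⠀⠀⠀⠀⠀⠀⠀
⠿⠿⠿⠿⠿⠿⠿⠒⠒⠿⠀⠀⠀⠀
⠿⠿⠿⠿⠿⠿⠿⠿⠒⠂⠴⠒⠀⠀
⠿⠿⠿⠿⠿⠿⠿⣿⣿⠴⣿⠿⠀⠀
⠿⠿⠿⠿⠿⠿⠿⠂⣿⠂⣿⠒⠀⠀
⠿⠿⠿⠿⠿⠿⠿⣾⠒⠂⠂⠂⠀⠀
⠿⠿⠿⠿⠿⠿⠿⠒⠒⠒⣿⠂⠀⠀
⠿⠿⠿⠿⠿⠿⠿⣿⠂⠒⠒⠀⠀⠀
⠿⠿⠿⠿⠿⠿⠿⠒⠂⠒⠴⠀⠀⠀
⠿⠿⠿⠿⠿⠿⠿⠀⠀⠀⠀⠀⠀⠀
⠿⠿⠿⠿⠿⠿⠿⠀⠀⠀⠀⠀⠀⠀
⠿⠿⠿⠿⠿⠿⠿⠀⠀⠀⠀⠀⠀⠀

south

⠿⠿⠿⠿⠿⠿⠿⠀⠀⠀⠀⠀⠀⠀
⠿⠿⠿⠿⠿⠿⠿⠀⠀⠀⠀⠀⠀⠀
⠿⠿⠿⠿⠿⠿⠿⠒⠒⠿⠀⠀⠀⠀
⠿⠿⠿⠿⠿⠿⠿⠿⠒⠂⠴⠒⠀⠀
⠿⠿⠿⠿⠿⠿⠿⣿⣿⠴⣿⠿⠀⠀
⠿⠿⠿⠿⠿⠿⠿⠂⣿⠂⣿⠒⠀⠀
⠿⠿⠿⠿⠿⠿⠿⠒⠒⠂⠂⠂⠀⠀
⠿⠿⠿⠿⠿⠿⠿⣾⠒⠒⣿⠂⠀⠀
⠿⠿⠿⠿⠿⠿⠿⣿⠂⠒⠒⠀⠀⠀
⠿⠿⠿⠿⠿⠿⠿⠒⠂⠒⠴⠀⠀⠀
⠿⠿⠿⠿⠿⠿⠿⠀⠀⠀⠀⠀⠀⠀
⠿⠿⠿⠿⠿⠿⠿⠀⠀⠀⠀⠀⠀⠀
⠿⠿⠿⠿⠿⠿⠿⠀⠀⠀⠀⠀⠀⠀
⠿⠿⠿⠿⠿⠿⠿⠀⠀⠀⠀⠀⠀⠀

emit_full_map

⠒⠒⠿⠀⠀
⠿⠒⠂⠴⠒
⣿⣿⠴⣿⠿
⠂⣿⠂⣿⠒
⠒⠒⠂⠂⠂
⣾⠒⠒⣿⠂
⣿⠂⠒⠒⠀
⠒⠂⠒⠴⠀

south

⠿⠿⠿⠿⠿⠿⠿⠀⠀⠀⠀⠀⠀⠀
⠿⠿⠿⠿⠿⠿⠿⠒⠒⠿⠀⠀⠀⠀
⠿⠿⠿⠿⠿⠿⠿⠿⠒⠂⠴⠒⠀⠀
⠿⠿⠿⠿⠿⠿⠿⣿⣿⠴⣿⠿⠀⠀
⠿⠿⠿⠿⠿⠿⠿⠂⣿⠂⣿⠒⠀⠀
⠿⠿⠿⠿⠿⠿⠿⠒⠒⠂⠂⠂⠀⠀
⠿⠿⠿⠿⠿⠿⠿⠒⠒⠒⣿⠂⠀⠀
⠿⠿⠿⠿⠿⠿⠿⣾⠂⠒⠒⠀⠀⠀
⠿⠿⠿⠿⠿⠿⠿⠒⠂⠒⠴⠀⠀⠀
⠿⠿⠿⠿⠿⠿⠿⣿⠂⠂⠀⠀⠀⠀
⠿⠿⠿⠿⠿⠿⠿⠀⠀⠀⠀⠀⠀⠀
⠿⠿⠿⠿⠿⠿⠿⠀⠀⠀⠀⠀⠀⠀
⠿⠿⠿⠿⠿⠿⠿⠀⠀⠀⠀⠀⠀⠀
⠿⠿⠿⠿⠿⠿⠿⠀⠀⠀⠀⠀⠀⠀

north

⠿⠿⠿⠿⠿⠿⠿⠀⠀⠀⠀⠀⠀⠀
⠿⠿⠿⠿⠿⠿⠿⠀⠀⠀⠀⠀⠀⠀
⠿⠿⠿⠿⠿⠿⠿⠒⠒⠿⠀⠀⠀⠀
⠿⠿⠿⠿⠿⠿⠿⠿⠒⠂⠴⠒⠀⠀
⠿⠿⠿⠿⠿⠿⠿⣿⣿⠴⣿⠿⠀⠀
⠿⠿⠿⠿⠿⠿⠿⠂⣿⠂⣿⠒⠀⠀
⠿⠿⠿⠿⠿⠿⠿⠒⠒⠂⠂⠂⠀⠀
⠿⠿⠿⠿⠿⠿⠿⣾⠒⠒⣿⠂⠀⠀
⠿⠿⠿⠿⠿⠿⠿⣿⠂⠒⠒⠀⠀⠀
⠿⠿⠿⠿⠿⠿⠿⠒⠂⠒⠴⠀⠀⠀
⠿⠿⠿⠿⠿⠿⠿⣿⠂⠂⠀⠀⠀⠀
⠿⠿⠿⠿⠿⠿⠿⠀⠀⠀⠀⠀⠀⠀
⠿⠿⠿⠿⠿⠿⠿⠀⠀⠀⠀⠀⠀⠀
⠿⠿⠿⠿⠿⠿⠿⠀⠀⠀⠀⠀⠀⠀

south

⠿⠿⠿⠿⠿⠿⠿⠀⠀⠀⠀⠀⠀⠀
⠿⠿⠿⠿⠿⠿⠿⠒⠒⠿⠀⠀⠀⠀
⠿⠿⠿⠿⠿⠿⠿⠿⠒⠂⠴⠒⠀⠀
⠿⠿⠿⠿⠿⠿⠿⣿⣿⠴⣿⠿⠀⠀
⠿⠿⠿⠿⠿⠿⠿⠂⣿⠂⣿⠒⠀⠀
⠿⠿⠿⠿⠿⠿⠿⠒⠒⠂⠂⠂⠀⠀
⠿⠿⠿⠿⠿⠿⠿⠒⠒⠒⣿⠂⠀⠀
⠿⠿⠿⠿⠿⠿⠿⣾⠂⠒⠒⠀⠀⠀
⠿⠿⠿⠿⠿⠿⠿⠒⠂⠒⠴⠀⠀⠀
⠿⠿⠿⠿⠿⠿⠿⣿⠂⠂⠀⠀⠀⠀
⠿⠿⠿⠿⠿⠿⠿⠀⠀⠀⠀⠀⠀⠀
⠿⠿⠿⠿⠿⠿⠿⠀⠀⠀⠀⠀⠀⠀
⠿⠿⠿⠿⠿⠿⠿⠀⠀⠀⠀⠀⠀⠀
⠿⠿⠿⠿⠿⠿⠿⠀⠀⠀⠀⠀⠀⠀

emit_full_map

⠒⠒⠿⠀⠀
⠿⠒⠂⠴⠒
⣿⣿⠴⣿⠿
⠂⣿⠂⣿⠒
⠒⠒⠂⠂⠂
⠒⠒⠒⣿⠂
⣾⠂⠒⠒⠀
⠒⠂⠒⠴⠀
⣿⠂⠂⠀⠀


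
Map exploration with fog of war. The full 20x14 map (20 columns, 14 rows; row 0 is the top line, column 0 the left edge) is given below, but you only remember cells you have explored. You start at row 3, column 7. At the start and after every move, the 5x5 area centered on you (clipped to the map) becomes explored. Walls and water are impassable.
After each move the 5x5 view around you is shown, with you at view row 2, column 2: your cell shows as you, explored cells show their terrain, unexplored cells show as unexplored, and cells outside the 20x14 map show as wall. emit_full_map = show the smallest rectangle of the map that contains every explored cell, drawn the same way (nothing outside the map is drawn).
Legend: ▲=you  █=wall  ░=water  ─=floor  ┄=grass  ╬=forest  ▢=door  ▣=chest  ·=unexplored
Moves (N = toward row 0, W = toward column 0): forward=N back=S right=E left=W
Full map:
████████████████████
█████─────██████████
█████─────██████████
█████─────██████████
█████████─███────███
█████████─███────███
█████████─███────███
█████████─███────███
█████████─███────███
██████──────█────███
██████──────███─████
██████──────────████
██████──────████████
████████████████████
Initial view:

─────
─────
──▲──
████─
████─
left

█────
█────
█─▲──
█████
█████

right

─────
─────
──▲──
████─
████─

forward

█████
─────
──▲──
─────
████─

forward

█████
█████
──▲──
─────
─────

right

█████
█████
──▲─█
────█
────█

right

█████
█████
──▲██
───██
───██

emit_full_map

·███████
█────▲██
█─────██
█─────██
█████─··
█████─··

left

█████
█████
──▲─█
────█
────█

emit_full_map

·███████
█───▲─██
█─────██
█─────██
█████─··
█████─··


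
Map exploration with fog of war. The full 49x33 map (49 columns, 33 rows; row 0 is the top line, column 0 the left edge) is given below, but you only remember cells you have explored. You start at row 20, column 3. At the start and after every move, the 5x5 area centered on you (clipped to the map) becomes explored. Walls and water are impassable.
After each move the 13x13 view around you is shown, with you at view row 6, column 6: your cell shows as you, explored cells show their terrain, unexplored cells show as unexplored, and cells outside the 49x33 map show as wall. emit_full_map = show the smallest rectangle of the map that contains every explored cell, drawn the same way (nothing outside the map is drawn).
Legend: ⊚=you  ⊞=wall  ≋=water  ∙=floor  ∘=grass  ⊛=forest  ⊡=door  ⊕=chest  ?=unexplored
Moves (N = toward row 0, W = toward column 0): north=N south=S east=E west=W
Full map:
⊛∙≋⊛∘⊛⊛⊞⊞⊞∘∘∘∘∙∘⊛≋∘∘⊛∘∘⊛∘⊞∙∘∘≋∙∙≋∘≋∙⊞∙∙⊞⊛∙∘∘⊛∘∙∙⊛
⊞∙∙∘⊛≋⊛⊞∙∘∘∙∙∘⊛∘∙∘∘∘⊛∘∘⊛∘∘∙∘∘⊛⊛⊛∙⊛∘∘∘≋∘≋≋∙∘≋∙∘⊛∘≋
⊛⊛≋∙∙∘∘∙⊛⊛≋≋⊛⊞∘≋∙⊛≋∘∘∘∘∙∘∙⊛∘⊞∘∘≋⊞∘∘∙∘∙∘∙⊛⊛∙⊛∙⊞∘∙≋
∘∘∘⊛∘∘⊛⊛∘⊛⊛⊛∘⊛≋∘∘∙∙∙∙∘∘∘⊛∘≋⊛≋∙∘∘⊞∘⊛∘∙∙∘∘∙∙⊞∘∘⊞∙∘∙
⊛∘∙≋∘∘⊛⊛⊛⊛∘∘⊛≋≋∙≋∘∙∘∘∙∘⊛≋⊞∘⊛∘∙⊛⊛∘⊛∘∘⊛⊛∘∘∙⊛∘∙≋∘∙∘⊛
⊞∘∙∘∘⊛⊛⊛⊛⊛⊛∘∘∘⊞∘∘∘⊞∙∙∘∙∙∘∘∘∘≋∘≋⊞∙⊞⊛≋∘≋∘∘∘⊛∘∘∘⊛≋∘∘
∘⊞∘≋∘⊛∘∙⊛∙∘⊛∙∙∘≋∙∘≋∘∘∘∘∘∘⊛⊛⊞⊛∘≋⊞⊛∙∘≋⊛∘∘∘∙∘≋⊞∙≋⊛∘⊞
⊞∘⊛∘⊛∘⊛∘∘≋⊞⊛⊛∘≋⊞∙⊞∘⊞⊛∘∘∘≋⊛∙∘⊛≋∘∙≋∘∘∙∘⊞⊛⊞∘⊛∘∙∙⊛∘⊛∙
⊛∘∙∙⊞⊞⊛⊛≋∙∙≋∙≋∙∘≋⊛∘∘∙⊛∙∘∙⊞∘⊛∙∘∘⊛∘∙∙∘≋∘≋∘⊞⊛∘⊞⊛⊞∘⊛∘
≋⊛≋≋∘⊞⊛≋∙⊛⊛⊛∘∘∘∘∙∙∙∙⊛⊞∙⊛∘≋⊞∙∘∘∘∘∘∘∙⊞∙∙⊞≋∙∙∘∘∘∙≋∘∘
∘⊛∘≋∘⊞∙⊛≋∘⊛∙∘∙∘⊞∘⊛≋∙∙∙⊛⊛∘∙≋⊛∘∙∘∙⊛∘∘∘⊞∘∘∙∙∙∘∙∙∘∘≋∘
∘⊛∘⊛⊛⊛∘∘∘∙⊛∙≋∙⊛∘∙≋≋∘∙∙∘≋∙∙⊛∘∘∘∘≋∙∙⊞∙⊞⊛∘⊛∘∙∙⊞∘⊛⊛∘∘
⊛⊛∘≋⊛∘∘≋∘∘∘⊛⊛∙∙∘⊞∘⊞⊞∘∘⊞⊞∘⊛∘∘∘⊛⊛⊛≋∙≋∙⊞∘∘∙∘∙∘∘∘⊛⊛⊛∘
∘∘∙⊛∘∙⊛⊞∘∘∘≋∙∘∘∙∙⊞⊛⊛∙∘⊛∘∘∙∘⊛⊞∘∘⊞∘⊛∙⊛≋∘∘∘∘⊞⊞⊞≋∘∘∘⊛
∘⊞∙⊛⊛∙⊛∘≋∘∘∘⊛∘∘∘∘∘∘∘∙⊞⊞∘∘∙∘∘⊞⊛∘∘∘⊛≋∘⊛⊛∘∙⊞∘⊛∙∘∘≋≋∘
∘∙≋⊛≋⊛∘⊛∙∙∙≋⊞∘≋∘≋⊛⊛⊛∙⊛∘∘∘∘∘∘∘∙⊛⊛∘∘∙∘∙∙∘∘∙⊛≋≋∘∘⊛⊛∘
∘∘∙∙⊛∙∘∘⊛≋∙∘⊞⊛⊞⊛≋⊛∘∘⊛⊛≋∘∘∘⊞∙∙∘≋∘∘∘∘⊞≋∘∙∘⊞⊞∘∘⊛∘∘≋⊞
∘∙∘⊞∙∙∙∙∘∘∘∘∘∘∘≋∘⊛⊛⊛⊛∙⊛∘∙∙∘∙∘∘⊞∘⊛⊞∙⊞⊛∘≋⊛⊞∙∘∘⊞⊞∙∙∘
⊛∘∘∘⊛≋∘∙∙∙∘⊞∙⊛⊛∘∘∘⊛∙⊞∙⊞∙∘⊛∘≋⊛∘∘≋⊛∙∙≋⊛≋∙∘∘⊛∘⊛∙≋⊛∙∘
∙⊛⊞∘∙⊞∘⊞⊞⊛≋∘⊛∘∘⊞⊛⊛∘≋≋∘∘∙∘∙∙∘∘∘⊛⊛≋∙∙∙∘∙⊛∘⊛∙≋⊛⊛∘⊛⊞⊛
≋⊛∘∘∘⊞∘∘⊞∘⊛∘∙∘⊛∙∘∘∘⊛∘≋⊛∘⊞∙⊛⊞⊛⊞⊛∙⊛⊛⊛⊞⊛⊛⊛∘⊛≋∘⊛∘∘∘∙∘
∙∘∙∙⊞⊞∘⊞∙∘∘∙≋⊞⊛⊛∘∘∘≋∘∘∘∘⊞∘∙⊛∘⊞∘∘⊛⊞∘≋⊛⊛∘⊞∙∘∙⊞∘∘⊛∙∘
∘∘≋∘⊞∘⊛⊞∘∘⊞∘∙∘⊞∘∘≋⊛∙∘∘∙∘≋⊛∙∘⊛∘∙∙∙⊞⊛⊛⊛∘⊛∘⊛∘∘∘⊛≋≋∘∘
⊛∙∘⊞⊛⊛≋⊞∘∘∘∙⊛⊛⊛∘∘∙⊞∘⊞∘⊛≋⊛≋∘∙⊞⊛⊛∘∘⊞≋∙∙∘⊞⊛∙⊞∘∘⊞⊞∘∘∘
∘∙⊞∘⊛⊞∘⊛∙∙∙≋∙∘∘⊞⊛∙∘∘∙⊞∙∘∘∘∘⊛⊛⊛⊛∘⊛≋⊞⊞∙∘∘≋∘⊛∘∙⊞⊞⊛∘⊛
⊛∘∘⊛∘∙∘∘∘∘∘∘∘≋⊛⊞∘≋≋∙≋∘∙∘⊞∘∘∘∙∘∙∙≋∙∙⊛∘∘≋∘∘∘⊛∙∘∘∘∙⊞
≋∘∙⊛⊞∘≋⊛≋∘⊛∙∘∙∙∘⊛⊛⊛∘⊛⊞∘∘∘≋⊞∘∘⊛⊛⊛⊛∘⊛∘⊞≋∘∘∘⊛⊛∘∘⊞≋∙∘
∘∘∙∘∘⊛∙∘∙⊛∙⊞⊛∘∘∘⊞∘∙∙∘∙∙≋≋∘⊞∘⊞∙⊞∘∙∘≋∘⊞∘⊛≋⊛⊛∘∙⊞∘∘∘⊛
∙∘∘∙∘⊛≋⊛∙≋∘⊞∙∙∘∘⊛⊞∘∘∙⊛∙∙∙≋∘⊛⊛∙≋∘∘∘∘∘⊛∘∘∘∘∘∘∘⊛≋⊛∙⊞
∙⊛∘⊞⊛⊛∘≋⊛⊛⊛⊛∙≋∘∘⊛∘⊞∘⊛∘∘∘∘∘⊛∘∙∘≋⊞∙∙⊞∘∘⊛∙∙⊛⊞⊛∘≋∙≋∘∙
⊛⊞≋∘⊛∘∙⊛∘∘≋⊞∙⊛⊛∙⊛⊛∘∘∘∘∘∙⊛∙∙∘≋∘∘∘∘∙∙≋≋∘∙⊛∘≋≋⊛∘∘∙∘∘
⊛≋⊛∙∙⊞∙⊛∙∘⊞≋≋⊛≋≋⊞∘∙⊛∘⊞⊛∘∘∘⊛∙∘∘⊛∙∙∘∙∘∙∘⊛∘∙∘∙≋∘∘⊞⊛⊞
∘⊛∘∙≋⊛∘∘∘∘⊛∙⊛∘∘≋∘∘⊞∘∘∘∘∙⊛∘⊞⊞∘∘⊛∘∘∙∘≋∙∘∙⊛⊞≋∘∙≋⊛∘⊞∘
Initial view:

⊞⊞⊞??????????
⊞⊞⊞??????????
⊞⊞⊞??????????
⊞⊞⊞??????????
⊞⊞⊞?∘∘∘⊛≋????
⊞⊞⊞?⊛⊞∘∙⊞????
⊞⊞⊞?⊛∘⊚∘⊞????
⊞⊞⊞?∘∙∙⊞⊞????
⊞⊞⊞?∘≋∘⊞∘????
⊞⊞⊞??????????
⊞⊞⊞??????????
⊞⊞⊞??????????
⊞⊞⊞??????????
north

⊞⊞⊞??????????
⊞⊞⊞??????????
⊞⊞⊞??????????
⊞⊞⊞??????????
⊞⊞⊞?∙∘⊞∙∙????
⊞⊞⊞?∘∘∘⊛≋????
⊞⊞⊞?⊛⊞⊚∙⊞????
⊞⊞⊞?⊛∘∘∘⊞????
⊞⊞⊞?∘∙∙⊞⊞????
⊞⊞⊞?∘≋∘⊞∘????
⊞⊞⊞??????????
⊞⊞⊞??????????
⊞⊞⊞??????????

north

⊞⊞⊞??????????
⊞⊞⊞??????????
⊞⊞⊞??????????
⊞⊞⊞??????????
⊞⊞⊞?∘∙∙⊛∙????
⊞⊞⊞?∙∘⊞∙∙????
⊞⊞⊞?∘∘⊚⊛≋????
⊞⊞⊞?⊛⊞∘∙⊞????
⊞⊞⊞?⊛∘∘∘⊞????
⊞⊞⊞?∘∙∙⊞⊞????
⊞⊞⊞?∘≋∘⊞∘????
⊞⊞⊞??????????
⊞⊞⊞??????????

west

⊞⊞⊞⊞?????????
⊞⊞⊞⊞?????????
⊞⊞⊞⊞?????????
⊞⊞⊞⊞?????????
⊞⊞⊞⊞∘∘∙∙⊛∙???
⊞⊞⊞⊞∘∙∘⊞∙∙???
⊞⊞⊞⊞⊛∘⊚∘⊛≋???
⊞⊞⊞⊞∙⊛⊞∘∙⊞???
⊞⊞⊞⊞≋⊛∘∘∘⊞???
⊞⊞⊞⊞?∘∙∙⊞⊞???
⊞⊞⊞⊞?∘≋∘⊞∘???
⊞⊞⊞⊞?????????
⊞⊞⊞⊞?????????

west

⊞⊞⊞⊞⊞????????
⊞⊞⊞⊞⊞????????
⊞⊞⊞⊞⊞????????
⊞⊞⊞⊞⊞????????
⊞⊞⊞⊞⊞∘∘∙∙⊛∙??
⊞⊞⊞⊞⊞∘∙∘⊞∙∙??
⊞⊞⊞⊞⊞⊛⊚∘∘⊛≋??
⊞⊞⊞⊞⊞∙⊛⊞∘∙⊞??
⊞⊞⊞⊞⊞≋⊛∘∘∘⊞??
⊞⊞⊞⊞⊞?∘∙∙⊞⊞??
⊞⊞⊞⊞⊞?∘≋∘⊞∘??
⊞⊞⊞⊞⊞????????
⊞⊞⊞⊞⊞????????

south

⊞⊞⊞⊞⊞????????
⊞⊞⊞⊞⊞????????
⊞⊞⊞⊞⊞????????
⊞⊞⊞⊞⊞∘∘∙∙⊛∙??
⊞⊞⊞⊞⊞∘∙∘⊞∙∙??
⊞⊞⊞⊞⊞⊛∘∘∘⊛≋??
⊞⊞⊞⊞⊞∙⊚⊞∘∙⊞??
⊞⊞⊞⊞⊞≋⊛∘∘∘⊞??
⊞⊞⊞⊞⊞∙∘∙∙⊞⊞??
⊞⊞⊞⊞⊞?∘≋∘⊞∘??
⊞⊞⊞⊞⊞????????
⊞⊞⊞⊞⊞????????
⊞⊞⊞⊞⊞????????

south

⊞⊞⊞⊞⊞????????
⊞⊞⊞⊞⊞????????
⊞⊞⊞⊞⊞∘∘∙∙⊛∙??
⊞⊞⊞⊞⊞∘∙∘⊞∙∙??
⊞⊞⊞⊞⊞⊛∘∘∘⊛≋??
⊞⊞⊞⊞⊞∙⊛⊞∘∙⊞??
⊞⊞⊞⊞⊞≋⊚∘∘∘⊞??
⊞⊞⊞⊞⊞∙∘∙∙⊞⊞??
⊞⊞⊞⊞⊞∘∘≋∘⊞∘??
⊞⊞⊞⊞⊞????????
⊞⊞⊞⊞⊞????????
⊞⊞⊞⊞⊞????????
⊞⊞⊞⊞⊞????????

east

⊞⊞⊞⊞?????????
⊞⊞⊞⊞?????????
⊞⊞⊞⊞∘∘∙∙⊛∙???
⊞⊞⊞⊞∘∙∘⊞∙∙???
⊞⊞⊞⊞⊛∘∘∘⊛≋???
⊞⊞⊞⊞∙⊛⊞∘∙⊞???
⊞⊞⊞⊞≋⊛⊚∘∘⊞???
⊞⊞⊞⊞∙∘∙∙⊞⊞???
⊞⊞⊞⊞∘∘≋∘⊞∘???
⊞⊞⊞⊞?????????
⊞⊞⊞⊞?????????
⊞⊞⊞⊞?????????
⊞⊞⊞⊞?????????

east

⊞⊞⊞??????????
⊞⊞⊞??????????
⊞⊞⊞∘∘∙∙⊛∙????
⊞⊞⊞∘∙∘⊞∙∙????
⊞⊞⊞⊛∘∘∘⊛≋????
⊞⊞⊞∙⊛⊞∘∙⊞????
⊞⊞⊞≋⊛∘⊚∘⊞????
⊞⊞⊞∙∘∙∙⊞⊞????
⊞⊞⊞∘∘≋∘⊞∘????
⊞⊞⊞??????????
⊞⊞⊞??????????
⊞⊞⊞??????????
⊞⊞⊞??????????

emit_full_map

∘∘∙∙⊛∙
∘∙∘⊞∙∙
⊛∘∘∘⊛≋
∙⊛⊞∘∙⊞
≋⊛∘⊚∘⊞
∙∘∙∙⊞⊞
∘∘≋∘⊞∘

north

⊞⊞⊞??????????
⊞⊞⊞??????????
⊞⊞⊞??????????
⊞⊞⊞∘∘∙∙⊛∙????
⊞⊞⊞∘∙∘⊞∙∙????
⊞⊞⊞⊛∘∘∘⊛≋????
⊞⊞⊞∙⊛⊞⊚∙⊞????
⊞⊞⊞≋⊛∘∘∘⊞????
⊞⊞⊞∙∘∙∙⊞⊞????
⊞⊞⊞∘∘≋∘⊞∘????
⊞⊞⊞??????????
⊞⊞⊞??????????
⊞⊞⊞??????????

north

⊞⊞⊞??????????
⊞⊞⊞??????????
⊞⊞⊞??????????
⊞⊞⊞??????????
⊞⊞⊞∘∘∙∙⊛∙????
⊞⊞⊞∘∙∘⊞∙∙????
⊞⊞⊞⊛∘∘⊚⊛≋????
⊞⊞⊞∙⊛⊞∘∙⊞????
⊞⊞⊞≋⊛∘∘∘⊞????
⊞⊞⊞∙∘∙∙⊞⊞????
⊞⊞⊞∘∘≋∘⊞∘????
⊞⊞⊞??????????
⊞⊞⊞??????????

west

⊞⊞⊞⊞?????????
⊞⊞⊞⊞?????????
⊞⊞⊞⊞?????????
⊞⊞⊞⊞?????????
⊞⊞⊞⊞∘∘∙∙⊛∙???
⊞⊞⊞⊞∘∙∘⊞∙∙???
⊞⊞⊞⊞⊛∘⊚∘⊛≋???
⊞⊞⊞⊞∙⊛⊞∘∙⊞???
⊞⊞⊞⊞≋⊛∘∘∘⊞???
⊞⊞⊞⊞∙∘∙∙⊞⊞???
⊞⊞⊞⊞∘∘≋∘⊞∘???
⊞⊞⊞⊞?????????
⊞⊞⊞⊞?????????

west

⊞⊞⊞⊞⊞????????
⊞⊞⊞⊞⊞????????
⊞⊞⊞⊞⊞????????
⊞⊞⊞⊞⊞????????
⊞⊞⊞⊞⊞∘∘∙∙⊛∙??
⊞⊞⊞⊞⊞∘∙∘⊞∙∙??
⊞⊞⊞⊞⊞⊛⊚∘∘⊛≋??
⊞⊞⊞⊞⊞∙⊛⊞∘∙⊞??
⊞⊞⊞⊞⊞≋⊛∘∘∘⊞??
⊞⊞⊞⊞⊞∙∘∙∙⊞⊞??
⊞⊞⊞⊞⊞∘∘≋∘⊞∘??
⊞⊞⊞⊞⊞????????
⊞⊞⊞⊞⊞????????

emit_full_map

∘∘∙∙⊛∙
∘∙∘⊞∙∙
⊛⊚∘∘⊛≋
∙⊛⊞∘∙⊞
≋⊛∘∘∘⊞
∙∘∙∙⊞⊞
∘∘≋∘⊞∘

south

⊞⊞⊞⊞⊞????????
⊞⊞⊞⊞⊞????????
⊞⊞⊞⊞⊞????????
⊞⊞⊞⊞⊞∘∘∙∙⊛∙??
⊞⊞⊞⊞⊞∘∙∘⊞∙∙??
⊞⊞⊞⊞⊞⊛∘∘∘⊛≋??
⊞⊞⊞⊞⊞∙⊚⊞∘∙⊞??
⊞⊞⊞⊞⊞≋⊛∘∘∘⊞??
⊞⊞⊞⊞⊞∙∘∙∙⊞⊞??
⊞⊞⊞⊞⊞∘∘≋∘⊞∘??
⊞⊞⊞⊞⊞????????
⊞⊞⊞⊞⊞????????
⊞⊞⊞⊞⊞????????

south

⊞⊞⊞⊞⊞????????
⊞⊞⊞⊞⊞????????
⊞⊞⊞⊞⊞∘∘∙∙⊛∙??
⊞⊞⊞⊞⊞∘∙∘⊞∙∙??
⊞⊞⊞⊞⊞⊛∘∘∘⊛≋??
⊞⊞⊞⊞⊞∙⊛⊞∘∙⊞??
⊞⊞⊞⊞⊞≋⊚∘∘∘⊞??
⊞⊞⊞⊞⊞∙∘∙∙⊞⊞??
⊞⊞⊞⊞⊞∘∘≋∘⊞∘??
⊞⊞⊞⊞⊞????????
⊞⊞⊞⊞⊞????????
⊞⊞⊞⊞⊞????????
⊞⊞⊞⊞⊞????????

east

⊞⊞⊞⊞?????????
⊞⊞⊞⊞?????????
⊞⊞⊞⊞∘∘∙∙⊛∙???
⊞⊞⊞⊞∘∙∘⊞∙∙???
⊞⊞⊞⊞⊛∘∘∘⊛≋???
⊞⊞⊞⊞∙⊛⊞∘∙⊞???
⊞⊞⊞⊞≋⊛⊚∘∘⊞???
⊞⊞⊞⊞∙∘∙∙⊞⊞???
⊞⊞⊞⊞∘∘≋∘⊞∘???
⊞⊞⊞⊞?????????
⊞⊞⊞⊞?????????
⊞⊞⊞⊞?????????
⊞⊞⊞⊞?????????

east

⊞⊞⊞??????????
⊞⊞⊞??????????
⊞⊞⊞∘∘∙∙⊛∙????
⊞⊞⊞∘∙∘⊞∙∙????
⊞⊞⊞⊛∘∘∘⊛≋????
⊞⊞⊞∙⊛⊞∘∙⊞????
⊞⊞⊞≋⊛∘⊚∘⊞????
⊞⊞⊞∙∘∙∙⊞⊞????
⊞⊞⊞∘∘≋∘⊞∘????
⊞⊞⊞??????????
⊞⊞⊞??????????
⊞⊞⊞??????????
⊞⊞⊞??????????

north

⊞⊞⊞??????????
⊞⊞⊞??????????
⊞⊞⊞??????????
⊞⊞⊞∘∘∙∙⊛∙????
⊞⊞⊞∘∙∘⊞∙∙????
⊞⊞⊞⊛∘∘∘⊛≋????
⊞⊞⊞∙⊛⊞⊚∙⊞????
⊞⊞⊞≋⊛∘∘∘⊞????
⊞⊞⊞∙∘∙∙⊞⊞????
⊞⊞⊞∘∘≋∘⊞∘????
⊞⊞⊞??????????
⊞⊞⊞??????????
⊞⊞⊞??????????
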